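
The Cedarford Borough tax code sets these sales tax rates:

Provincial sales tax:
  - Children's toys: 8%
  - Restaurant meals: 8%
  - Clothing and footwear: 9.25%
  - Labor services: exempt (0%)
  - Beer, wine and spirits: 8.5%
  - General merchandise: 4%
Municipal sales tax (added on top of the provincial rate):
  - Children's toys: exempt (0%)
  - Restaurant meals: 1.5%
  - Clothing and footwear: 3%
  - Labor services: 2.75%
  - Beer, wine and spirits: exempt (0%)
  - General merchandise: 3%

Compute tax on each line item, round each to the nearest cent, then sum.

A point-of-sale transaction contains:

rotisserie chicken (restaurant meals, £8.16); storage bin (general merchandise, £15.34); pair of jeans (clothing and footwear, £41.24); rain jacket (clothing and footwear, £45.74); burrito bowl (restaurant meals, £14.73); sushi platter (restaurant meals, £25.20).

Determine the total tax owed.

£16.29

Rotisserie chicken £8.16: restaurant meals → 8% + 1.5% municipal = 9.5% → £0.78
Storage bin £15.34: general merchandise → 4% + 3% municipal = 7% → £1.07
Pair of jeans £41.24: clothing and footwear → 9.25% + 3% municipal = 12.25% → £5.05
Rain jacket £45.74: clothing and footwear → 9.25% + 3% municipal = 12.25% → £5.60
Burrito bowl £14.73: restaurant meals → 8% + 1.5% municipal = 9.5% → £1.40
Sushi platter £25.20: restaurant meals → 8% + 1.5% municipal = 9.5% → £2.39
Total tax = £0.78 + £1.07 + £5.05 + £5.60 + £1.40 + £2.39 = £16.29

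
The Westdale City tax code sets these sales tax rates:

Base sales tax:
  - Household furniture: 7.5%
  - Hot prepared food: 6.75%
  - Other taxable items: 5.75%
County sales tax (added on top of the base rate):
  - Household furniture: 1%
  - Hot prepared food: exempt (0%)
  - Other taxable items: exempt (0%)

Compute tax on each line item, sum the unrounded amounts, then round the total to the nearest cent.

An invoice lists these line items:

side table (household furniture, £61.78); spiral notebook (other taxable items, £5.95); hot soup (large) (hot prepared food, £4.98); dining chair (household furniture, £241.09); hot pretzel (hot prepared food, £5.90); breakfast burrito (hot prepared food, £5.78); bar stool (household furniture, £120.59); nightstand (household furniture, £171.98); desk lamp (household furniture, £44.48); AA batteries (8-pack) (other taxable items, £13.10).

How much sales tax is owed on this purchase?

Side table £61.78: household furniture → 7.5% + 1% county = 8.5% → £5.2513
Spiral notebook £5.95: other taxable items → 5.75% + 0% county = 5.75% → £0.342125
Hot soup (large) £4.98: hot prepared food → 6.75% + 0% county = 6.75% → £0.33615
Dining chair £241.09: household furniture → 7.5% + 1% county = 8.5% → £20.49265
Hot pretzel £5.90: hot prepared food → 6.75% + 0% county = 6.75% → £0.39825
Breakfast burrito £5.78: hot prepared food → 6.75% + 0% county = 6.75% → £0.39015
Bar stool £120.59: household furniture → 7.5% + 1% county = 8.5% → £10.25015
Nightstand £171.98: household furniture → 7.5% + 1% county = 8.5% → £14.6183
Desk lamp £44.48: household furniture → 7.5% + 1% county = 8.5% → £3.7808
AA batteries (8-pack) £13.10: other taxable items → 5.75% + 0% county = 5.75% → £0.75325
Unrounded tax sum = £56.613125 → £56.61

£56.61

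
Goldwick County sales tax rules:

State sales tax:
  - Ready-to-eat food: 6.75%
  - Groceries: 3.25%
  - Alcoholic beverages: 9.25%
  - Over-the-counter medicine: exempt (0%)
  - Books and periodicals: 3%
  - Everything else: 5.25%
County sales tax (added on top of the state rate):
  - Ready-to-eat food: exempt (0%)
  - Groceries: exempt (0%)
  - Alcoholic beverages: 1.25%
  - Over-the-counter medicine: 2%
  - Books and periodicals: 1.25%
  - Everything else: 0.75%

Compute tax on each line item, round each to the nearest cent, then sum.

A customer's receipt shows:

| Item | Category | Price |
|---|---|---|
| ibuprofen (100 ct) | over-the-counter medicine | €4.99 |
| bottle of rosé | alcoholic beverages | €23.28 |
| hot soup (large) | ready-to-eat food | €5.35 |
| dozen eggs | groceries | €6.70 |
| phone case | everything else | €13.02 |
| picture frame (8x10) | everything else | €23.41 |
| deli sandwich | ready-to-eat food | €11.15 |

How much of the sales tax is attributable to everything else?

Phone case €13.02: everything else → 5.25% + 0.75% county = 6% → €0.78
Picture frame (8x10) €23.41: everything else → 5.25% + 0.75% county = 6% → €1.40
Tax on everything else = €0.78 + €1.40 = €2.18

€2.18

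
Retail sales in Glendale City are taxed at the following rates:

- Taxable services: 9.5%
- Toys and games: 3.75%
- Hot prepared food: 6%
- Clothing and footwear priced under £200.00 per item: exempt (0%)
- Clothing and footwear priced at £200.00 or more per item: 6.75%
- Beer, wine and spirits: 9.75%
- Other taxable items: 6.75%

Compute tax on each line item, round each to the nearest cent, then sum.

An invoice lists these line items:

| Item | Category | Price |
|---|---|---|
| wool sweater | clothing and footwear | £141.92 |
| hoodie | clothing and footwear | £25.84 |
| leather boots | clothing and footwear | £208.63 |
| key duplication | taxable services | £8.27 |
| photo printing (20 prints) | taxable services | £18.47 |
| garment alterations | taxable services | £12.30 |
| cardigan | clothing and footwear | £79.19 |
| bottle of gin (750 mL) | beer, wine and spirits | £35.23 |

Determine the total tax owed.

£21.22

Wool sweater £141.92: clothing and footwear, under £200.00 → 0% → £0.00
Hoodie £25.84: clothing and footwear, under £200.00 → 0% → £0.00
Leather boots £208.63: clothing and footwear, £200.00 or more → 6.75% → £14.08
Key duplication £8.27: taxable services → 9.5% → £0.79
Photo printing (20 prints) £18.47: taxable services → 9.5% → £1.75
Garment alterations £12.30: taxable services → 9.5% → £1.17
Cardigan £79.19: clothing and footwear, under £200.00 → 0% → £0.00
Bottle of gin (750 mL) £35.23: beer, wine and spirits → 9.75% → £3.43
Total tax = £14.08 + £0.79 + £1.75 + £1.17 + £3.43 = £21.22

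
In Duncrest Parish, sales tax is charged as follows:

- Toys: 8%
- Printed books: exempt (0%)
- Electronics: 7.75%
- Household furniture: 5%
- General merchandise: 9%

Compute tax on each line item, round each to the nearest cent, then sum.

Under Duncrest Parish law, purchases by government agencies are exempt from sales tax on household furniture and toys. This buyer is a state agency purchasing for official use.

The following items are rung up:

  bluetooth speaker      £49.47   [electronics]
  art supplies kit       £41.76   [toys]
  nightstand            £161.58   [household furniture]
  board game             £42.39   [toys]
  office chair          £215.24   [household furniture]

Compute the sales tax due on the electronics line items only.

Bluetooth speaker £49.47: electronics → 7.75% → £3.83
Tax on electronics = £3.83

£3.83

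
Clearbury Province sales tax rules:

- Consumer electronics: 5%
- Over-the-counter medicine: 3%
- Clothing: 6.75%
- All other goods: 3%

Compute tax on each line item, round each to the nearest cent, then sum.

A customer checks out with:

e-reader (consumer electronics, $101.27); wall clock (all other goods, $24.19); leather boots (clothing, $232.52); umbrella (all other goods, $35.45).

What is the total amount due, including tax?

$415.98

E-reader $101.27: consumer electronics → 5% → $5.06
Wall clock $24.19: all other goods → 3% → $0.73
Leather boots $232.52: clothing → 6.75% → $15.70
Umbrella $35.45: all other goods → 3% → $1.06
Subtotal = $393.43; tax = $22.55; total due = $415.98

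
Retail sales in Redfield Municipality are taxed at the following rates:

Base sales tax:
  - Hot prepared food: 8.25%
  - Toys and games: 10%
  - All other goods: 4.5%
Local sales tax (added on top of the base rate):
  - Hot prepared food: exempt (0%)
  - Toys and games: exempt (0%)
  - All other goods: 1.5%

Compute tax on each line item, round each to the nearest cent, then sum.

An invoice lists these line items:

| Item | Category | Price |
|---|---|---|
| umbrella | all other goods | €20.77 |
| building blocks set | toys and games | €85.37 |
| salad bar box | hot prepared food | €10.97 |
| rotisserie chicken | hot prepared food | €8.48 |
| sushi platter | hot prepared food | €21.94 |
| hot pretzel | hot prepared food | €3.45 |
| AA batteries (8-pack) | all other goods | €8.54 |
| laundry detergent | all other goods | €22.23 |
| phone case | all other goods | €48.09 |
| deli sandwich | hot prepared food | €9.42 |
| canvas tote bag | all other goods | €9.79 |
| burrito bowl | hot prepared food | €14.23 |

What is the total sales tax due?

Umbrella €20.77: all other goods → 4.5% + 1.5% local = 6% → €1.25
Building blocks set €85.37: toys and games → 10% + 0% local = 10% → €8.54
Salad bar box €10.97: hot prepared food → 8.25% + 0% local = 8.25% → €0.91
Rotisserie chicken €8.48: hot prepared food → 8.25% + 0% local = 8.25% → €0.70
Sushi platter €21.94: hot prepared food → 8.25% + 0% local = 8.25% → €1.81
Hot pretzel €3.45: hot prepared food → 8.25% + 0% local = 8.25% → €0.28
AA batteries (8-pack) €8.54: all other goods → 4.5% + 1.5% local = 6% → €0.51
Laundry detergent €22.23: all other goods → 4.5% + 1.5% local = 6% → €1.33
Phone case €48.09: all other goods → 4.5% + 1.5% local = 6% → €2.89
Deli sandwich €9.42: hot prepared food → 8.25% + 0% local = 8.25% → €0.78
Canvas tote bag €9.79: all other goods → 4.5% + 1.5% local = 6% → €0.59
Burrito bowl €14.23: hot prepared food → 8.25% + 0% local = 8.25% → €1.17
Total tax = €1.25 + €8.54 + €0.91 + €0.70 + €1.81 + €0.28 + €0.51 + €1.33 + €2.89 + €0.78 + €0.59 + €1.17 = €20.76

€20.76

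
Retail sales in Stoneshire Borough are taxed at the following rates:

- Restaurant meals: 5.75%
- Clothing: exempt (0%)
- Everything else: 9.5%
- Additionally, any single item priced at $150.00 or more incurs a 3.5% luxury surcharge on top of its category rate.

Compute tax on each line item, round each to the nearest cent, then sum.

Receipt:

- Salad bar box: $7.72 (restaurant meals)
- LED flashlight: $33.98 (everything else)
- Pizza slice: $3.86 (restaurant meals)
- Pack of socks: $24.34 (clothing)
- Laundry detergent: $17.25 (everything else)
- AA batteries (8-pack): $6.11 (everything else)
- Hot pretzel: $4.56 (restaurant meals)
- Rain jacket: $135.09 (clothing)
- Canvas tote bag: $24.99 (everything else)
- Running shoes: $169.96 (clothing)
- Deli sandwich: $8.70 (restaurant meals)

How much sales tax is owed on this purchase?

$15.19

Salad bar box $7.72: restaurant meals → 5.75% → $0.44
LED flashlight $33.98: everything else → 9.5% → $3.23
Pizza slice $3.86: restaurant meals → 5.75% → $0.22
Pack of socks $24.34: clothing → 0% → $0.00
Laundry detergent $17.25: everything else → 9.5% → $1.64
AA batteries (8-pack) $6.11: everything else → 9.5% → $0.58
Hot pretzel $4.56: restaurant meals → 5.75% → $0.26
Rain jacket $135.09: clothing → 0% → $0.00
Canvas tote bag $24.99: everything else → 9.5% → $2.37
Running shoes $169.96: clothing → 0% + 3.5% surcharge = 3.5% → $5.95
Deli sandwich $8.70: restaurant meals → 5.75% → $0.50
Total tax = $0.44 + $3.23 + $0.22 + $1.64 + $0.58 + $0.26 + $2.37 + $5.95 + $0.50 = $15.19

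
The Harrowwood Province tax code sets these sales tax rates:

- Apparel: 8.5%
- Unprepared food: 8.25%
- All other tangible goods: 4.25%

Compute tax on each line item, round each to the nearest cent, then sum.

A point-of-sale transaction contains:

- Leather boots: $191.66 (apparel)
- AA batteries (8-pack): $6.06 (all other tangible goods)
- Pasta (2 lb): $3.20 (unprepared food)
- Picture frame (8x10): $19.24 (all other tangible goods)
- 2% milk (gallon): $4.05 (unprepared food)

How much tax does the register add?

Leather boots $191.66: apparel → 8.5% → $16.29
AA batteries (8-pack) $6.06: all other tangible goods → 4.25% → $0.26
Pasta (2 lb) $3.20: unprepared food → 8.25% → $0.26
Picture frame (8x10) $19.24: all other tangible goods → 4.25% → $0.82
2% milk (gallon) $4.05: unprepared food → 8.25% → $0.33
Total tax = $16.29 + $0.26 + $0.26 + $0.82 + $0.33 = $17.96

$17.96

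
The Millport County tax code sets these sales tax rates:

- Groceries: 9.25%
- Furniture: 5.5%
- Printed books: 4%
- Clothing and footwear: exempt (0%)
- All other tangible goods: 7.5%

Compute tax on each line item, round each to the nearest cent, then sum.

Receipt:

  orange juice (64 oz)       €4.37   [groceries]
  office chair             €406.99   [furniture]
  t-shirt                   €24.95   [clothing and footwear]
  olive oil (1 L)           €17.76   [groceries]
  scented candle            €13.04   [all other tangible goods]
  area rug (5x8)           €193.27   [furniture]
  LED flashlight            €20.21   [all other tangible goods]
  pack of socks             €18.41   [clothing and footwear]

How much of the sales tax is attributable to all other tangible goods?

€2.50

Scented candle €13.04: all other tangible goods → 7.5% → €0.98
LED flashlight €20.21: all other tangible goods → 7.5% → €1.52
Tax on all other tangible goods = €0.98 + €1.52 = €2.50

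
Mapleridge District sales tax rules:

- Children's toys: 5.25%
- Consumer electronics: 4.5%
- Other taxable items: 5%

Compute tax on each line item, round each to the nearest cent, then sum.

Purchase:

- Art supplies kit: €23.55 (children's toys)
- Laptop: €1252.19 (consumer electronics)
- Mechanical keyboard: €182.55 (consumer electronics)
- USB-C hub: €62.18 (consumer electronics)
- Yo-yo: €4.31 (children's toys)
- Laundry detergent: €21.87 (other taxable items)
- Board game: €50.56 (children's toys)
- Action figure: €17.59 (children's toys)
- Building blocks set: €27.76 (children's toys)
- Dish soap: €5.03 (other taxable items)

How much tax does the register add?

Art supplies kit €23.55: children's toys → 5.25% → €1.24
Laptop €1252.19: consumer electronics → 4.5% → €56.35
Mechanical keyboard €182.55: consumer electronics → 4.5% → €8.21
USB-C hub €62.18: consumer electronics → 4.5% → €2.80
Yo-yo €4.31: children's toys → 5.25% → €0.23
Laundry detergent €21.87: other taxable items → 5% → €1.09
Board game €50.56: children's toys → 5.25% → €2.65
Action figure €17.59: children's toys → 5.25% → €0.92
Building blocks set €27.76: children's toys → 5.25% → €1.46
Dish soap €5.03: other taxable items → 5% → €0.25
Total tax = €1.24 + €56.35 + €8.21 + €2.80 + €0.23 + €1.09 + €2.65 + €0.92 + €1.46 + €0.25 = €75.20

€75.20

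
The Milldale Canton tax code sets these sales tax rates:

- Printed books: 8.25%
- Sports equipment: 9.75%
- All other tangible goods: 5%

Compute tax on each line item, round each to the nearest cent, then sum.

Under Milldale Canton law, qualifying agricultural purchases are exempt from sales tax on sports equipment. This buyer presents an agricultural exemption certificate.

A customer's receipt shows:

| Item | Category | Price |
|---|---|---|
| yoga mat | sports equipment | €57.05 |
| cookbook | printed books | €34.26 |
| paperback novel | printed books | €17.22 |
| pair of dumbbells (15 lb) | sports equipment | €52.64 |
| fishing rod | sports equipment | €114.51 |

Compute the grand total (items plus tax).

Yoga mat €57.05: sports equipment, buyer-exempt → 0% → €0.00
Cookbook €34.26: printed books → 8.25% → €2.83
Paperback novel €17.22: printed books → 8.25% → €1.42
Pair of dumbbells (15 lb) €52.64: sports equipment, buyer-exempt → 0% → €0.00
Fishing rod €114.51: sports equipment, buyer-exempt → 0% → €0.00
Subtotal = €275.68; tax = €4.25; total due = €279.93

€279.93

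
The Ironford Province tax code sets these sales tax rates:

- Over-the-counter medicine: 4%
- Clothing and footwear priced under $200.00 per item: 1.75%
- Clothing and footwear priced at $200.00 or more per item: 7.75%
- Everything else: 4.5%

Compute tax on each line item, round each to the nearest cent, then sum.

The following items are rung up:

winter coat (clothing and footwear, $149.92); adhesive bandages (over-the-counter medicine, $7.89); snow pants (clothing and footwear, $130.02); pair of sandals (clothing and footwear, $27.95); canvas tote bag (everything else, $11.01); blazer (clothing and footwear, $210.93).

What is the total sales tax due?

$22.56

Winter coat $149.92: clothing and footwear, under $200.00 → 1.75% → $2.62
Adhesive bandages $7.89: over-the-counter medicine → 4% → $0.32
Snow pants $130.02: clothing and footwear, under $200.00 → 1.75% → $2.28
Pair of sandals $27.95: clothing and footwear, under $200.00 → 1.75% → $0.49
Canvas tote bag $11.01: everything else → 4.5% → $0.50
Blazer $210.93: clothing and footwear, $200.00 or more → 7.75% → $16.35
Total tax = $2.62 + $0.32 + $2.28 + $0.49 + $0.50 + $16.35 = $22.56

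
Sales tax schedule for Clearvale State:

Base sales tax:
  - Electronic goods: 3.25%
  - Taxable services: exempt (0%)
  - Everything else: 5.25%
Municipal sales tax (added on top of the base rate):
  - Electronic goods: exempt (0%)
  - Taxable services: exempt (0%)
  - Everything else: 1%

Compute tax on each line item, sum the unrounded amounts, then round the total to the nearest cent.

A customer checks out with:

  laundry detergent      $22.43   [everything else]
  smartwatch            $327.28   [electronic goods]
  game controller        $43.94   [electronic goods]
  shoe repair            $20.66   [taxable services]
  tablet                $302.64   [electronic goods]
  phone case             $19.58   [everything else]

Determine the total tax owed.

Laundry detergent $22.43: everything else → 5.25% + 1% municipal = 6.25% → $1.401875
Smartwatch $327.28: electronic goods → 3.25% + 0% municipal = 3.25% → $10.6366
Game controller $43.94: electronic goods → 3.25% + 0% municipal = 3.25% → $1.42805
Shoe repair $20.66: taxable services → 0% + 0% municipal = 0% → $0.00
Tablet $302.64: electronic goods → 3.25% + 0% municipal = 3.25% → $9.8358
Phone case $19.58: everything else → 5.25% + 1% municipal = 6.25% → $1.22375
Unrounded tax sum = $24.526075 → $24.53

$24.53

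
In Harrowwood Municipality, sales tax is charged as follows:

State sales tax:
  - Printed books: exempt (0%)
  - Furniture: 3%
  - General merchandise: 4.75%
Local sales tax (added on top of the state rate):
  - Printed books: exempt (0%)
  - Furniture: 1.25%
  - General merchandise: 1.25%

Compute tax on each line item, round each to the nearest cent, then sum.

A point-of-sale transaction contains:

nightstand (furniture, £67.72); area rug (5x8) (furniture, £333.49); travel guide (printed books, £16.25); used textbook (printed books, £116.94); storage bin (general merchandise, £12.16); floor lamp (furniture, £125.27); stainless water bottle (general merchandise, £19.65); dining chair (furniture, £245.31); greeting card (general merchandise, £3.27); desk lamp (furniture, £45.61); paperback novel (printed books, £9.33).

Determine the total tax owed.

Nightstand £67.72: furniture → 3% + 1.25% local = 4.25% → £2.88
Area rug (5x8) £333.49: furniture → 3% + 1.25% local = 4.25% → £14.17
Travel guide £16.25: printed books → 0% + 0% local = 0% → £0.00
Used textbook £116.94: printed books → 0% + 0% local = 0% → £0.00
Storage bin £12.16: general merchandise → 4.75% + 1.25% local = 6% → £0.73
Floor lamp £125.27: furniture → 3% + 1.25% local = 4.25% → £5.32
Stainless water bottle £19.65: general merchandise → 4.75% + 1.25% local = 6% → £1.18
Dining chair £245.31: furniture → 3% + 1.25% local = 4.25% → £10.43
Greeting card £3.27: general merchandise → 4.75% + 1.25% local = 6% → £0.20
Desk lamp £45.61: furniture → 3% + 1.25% local = 4.25% → £1.94
Paperback novel £9.33: printed books → 0% + 0% local = 0% → £0.00
Total tax = £2.88 + £14.17 + £0.73 + £5.32 + £1.18 + £10.43 + £0.20 + £1.94 = £36.85

£36.85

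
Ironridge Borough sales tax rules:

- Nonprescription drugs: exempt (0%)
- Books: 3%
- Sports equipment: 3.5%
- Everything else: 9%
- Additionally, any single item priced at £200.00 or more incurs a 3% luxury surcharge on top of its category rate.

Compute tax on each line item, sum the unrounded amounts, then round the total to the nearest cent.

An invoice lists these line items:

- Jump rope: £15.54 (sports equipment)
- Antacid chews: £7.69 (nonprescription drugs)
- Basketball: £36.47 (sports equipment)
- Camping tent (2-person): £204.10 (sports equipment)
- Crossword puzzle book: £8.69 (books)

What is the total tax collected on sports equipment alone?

Jump rope £15.54: sports equipment → 3.5% → £0.5439
Basketball £36.47: sports equipment → 3.5% → £1.27645
Camping tent (2-person) £204.10: sports equipment → 3.5% + 3% surcharge = 6.5% → £13.2665
Tax on sports equipment: unrounded sum = £15.08685 → £15.09

£15.09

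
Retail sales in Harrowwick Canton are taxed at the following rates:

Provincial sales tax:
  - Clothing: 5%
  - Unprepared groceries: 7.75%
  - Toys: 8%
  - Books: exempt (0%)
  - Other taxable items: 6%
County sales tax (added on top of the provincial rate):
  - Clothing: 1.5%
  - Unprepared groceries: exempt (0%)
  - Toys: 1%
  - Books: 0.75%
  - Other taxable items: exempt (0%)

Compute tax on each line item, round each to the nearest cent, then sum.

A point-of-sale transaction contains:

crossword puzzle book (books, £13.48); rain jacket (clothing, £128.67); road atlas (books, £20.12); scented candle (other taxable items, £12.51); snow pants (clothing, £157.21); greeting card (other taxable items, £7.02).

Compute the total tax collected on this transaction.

Crossword puzzle book £13.48: books → 0% + 0.75% county = 0.75% → £0.10
Rain jacket £128.67: clothing → 5% + 1.5% county = 6.5% → £8.36
Road atlas £20.12: books → 0% + 0.75% county = 0.75% → £0.15
Scented candle £12.51: other taxable items → 6% + 0% county = 6% → £0.75
Snow pants £157.21: clothing → 5% + 1.5% county = 6.5% → £10.22
Greeting card £7.02: other taxable items → 6% + 0% county = 6% → £0.42
Total tax = £0.10 + £8.36 + £0.15 + £0.75 + £10.22 + £0.42 = £20.00

£20.00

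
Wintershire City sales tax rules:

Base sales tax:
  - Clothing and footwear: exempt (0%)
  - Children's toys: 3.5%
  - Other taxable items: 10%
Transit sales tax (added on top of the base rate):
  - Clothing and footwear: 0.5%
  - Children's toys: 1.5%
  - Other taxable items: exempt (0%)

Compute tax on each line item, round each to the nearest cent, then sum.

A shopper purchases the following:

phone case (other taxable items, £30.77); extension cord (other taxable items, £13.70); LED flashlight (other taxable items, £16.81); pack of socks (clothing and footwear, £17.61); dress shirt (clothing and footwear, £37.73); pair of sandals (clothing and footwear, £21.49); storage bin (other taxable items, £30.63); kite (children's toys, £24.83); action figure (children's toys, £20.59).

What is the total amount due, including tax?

£226.01

Phone case £30.77: other taxable items → 10% + 0% transit = 10% → £3.08
Extension cord £13.70: other taxable items → 10% + 0% transit = 10% → £1.37
LED flashlight £16.81: other taxable items → 10% + 0% transit = 10% → £1.68
Pack of socks £17.61: clothing and footwear → 0% + 0.5% transit = 0.5% → £0.09
Dress shirt £37.73: clothing and footwear → 0% + 0.5% transit = 0.5% → £0.19
Pair of sandals £21.49: clothing and footwear → 0% + 0.5% transit = 0.5% → £0.11
Storage bin £30.63: other taxable items → 10% + 0% transit = 10% → £3.06
Kite £24.83: children's toys → 3.5% + 1.5% transit = 5% → £1.24
Action figure £20.59: children's toys → 3.5% + 1.5% transit = 5% → £1.03
Subtotal = £214.16; tax = £11.85; total due = £226.01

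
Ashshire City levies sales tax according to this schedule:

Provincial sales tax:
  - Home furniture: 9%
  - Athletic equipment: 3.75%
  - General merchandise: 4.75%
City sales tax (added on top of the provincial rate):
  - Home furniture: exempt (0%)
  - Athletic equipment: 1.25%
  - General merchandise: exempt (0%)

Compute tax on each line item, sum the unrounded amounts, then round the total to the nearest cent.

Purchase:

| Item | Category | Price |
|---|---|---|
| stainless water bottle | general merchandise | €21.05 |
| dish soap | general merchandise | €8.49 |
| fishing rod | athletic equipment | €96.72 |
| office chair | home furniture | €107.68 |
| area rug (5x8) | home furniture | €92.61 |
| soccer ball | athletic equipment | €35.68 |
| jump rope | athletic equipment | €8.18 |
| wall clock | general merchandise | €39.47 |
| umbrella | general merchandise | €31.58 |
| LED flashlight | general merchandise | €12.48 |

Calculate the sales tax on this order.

Stainless water bottle €21.05: general merchandise → 4.75% + 0% city = 4.75% → €0.999875
Dish soap €8.49: general merchandise → 4.75% + 0% city = 4.75% → €0.403275
Fishing rod €96.72: athletic equipment → 3.75% + 1.25% city = 5% → €4.836
Office chair €107.68: home furniture → 9% + 0% city = 9% → €9.6912
Area rug (5x8) €92.61: home furniture → 9% + 0% city = 9% → €8.3349
Soccer ball €35.68: athletic equipment → 3.75% + 1.25% city = 5% → €1.784
Jump rope €8.18: athletic equipment → 3.75% + 1.25% city = 5% → €0.409
Wall clock €39.47: general merchandise → 4.75% + 0% city = 4.75% → €1.874825
Umbrella €31.58: general merchandise → 4.75% + 0% city = 4.75% → €1.50005
LED flashlight €12.48: general merchandise → 4.75% + 0% city = 4.75% → €0.5928
Unrounded tax sum = €30.425925 → €30.43

€30.43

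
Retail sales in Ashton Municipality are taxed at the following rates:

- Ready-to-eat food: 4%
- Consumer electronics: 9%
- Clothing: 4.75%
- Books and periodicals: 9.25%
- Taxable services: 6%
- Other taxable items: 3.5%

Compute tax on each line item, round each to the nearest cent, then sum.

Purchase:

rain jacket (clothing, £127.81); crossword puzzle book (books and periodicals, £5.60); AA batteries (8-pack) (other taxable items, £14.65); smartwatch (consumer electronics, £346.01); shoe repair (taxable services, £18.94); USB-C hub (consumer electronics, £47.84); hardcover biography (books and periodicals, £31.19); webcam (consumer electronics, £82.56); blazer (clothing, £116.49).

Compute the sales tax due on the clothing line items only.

Rain jacket £127.81: clothing → 4.75% → £6.07
Blazer £116.49: clothing → 4.75% → £5.53
Tax on clothing = £6.07 + £5.53 = £11.60

£11.60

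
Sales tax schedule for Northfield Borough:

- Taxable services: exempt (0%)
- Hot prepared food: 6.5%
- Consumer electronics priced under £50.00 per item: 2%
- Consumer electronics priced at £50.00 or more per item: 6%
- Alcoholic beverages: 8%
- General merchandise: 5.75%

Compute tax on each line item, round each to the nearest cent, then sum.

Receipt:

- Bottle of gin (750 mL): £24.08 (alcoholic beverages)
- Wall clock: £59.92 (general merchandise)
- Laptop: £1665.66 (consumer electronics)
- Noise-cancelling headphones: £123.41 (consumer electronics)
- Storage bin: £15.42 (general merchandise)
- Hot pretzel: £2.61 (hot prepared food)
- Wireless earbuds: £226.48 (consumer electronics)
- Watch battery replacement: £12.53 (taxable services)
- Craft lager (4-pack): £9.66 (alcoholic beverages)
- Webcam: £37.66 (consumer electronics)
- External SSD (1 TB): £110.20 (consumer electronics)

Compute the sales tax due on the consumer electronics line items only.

Laptop £1665.66: consumer electronics, £50.00 or more → 6% → £99.94
Noise-cancelling headphones £123.41: consumer electronics, £50.00 or more → 6% → £7.40
Wireless earbuds £226.48: consumer electronics, £50.00 or more → 6% → £13.59
Webcam £37.66: consumer electronics, under £50.00 → 2% → £0.75
External SSD (1 TB) £110.20: consumer electronics, £50.00 or more → 6% → £6.61
Tax on consumer electronics = £99.94 + £7.40 + £13.59 + £0.75 + £6.61 = £128.29

£128.29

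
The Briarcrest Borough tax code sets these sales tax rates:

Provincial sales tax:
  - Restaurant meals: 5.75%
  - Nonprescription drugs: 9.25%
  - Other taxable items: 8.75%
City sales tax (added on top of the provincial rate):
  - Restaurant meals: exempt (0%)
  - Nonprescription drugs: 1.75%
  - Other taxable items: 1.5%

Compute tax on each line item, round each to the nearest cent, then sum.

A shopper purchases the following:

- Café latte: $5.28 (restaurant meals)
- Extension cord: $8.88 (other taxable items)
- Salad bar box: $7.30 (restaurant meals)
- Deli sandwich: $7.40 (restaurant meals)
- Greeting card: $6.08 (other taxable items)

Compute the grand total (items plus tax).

$37.62

Café latte $5.28: restaurant meals → 5.75% + 0% city = 5.75% → $0.30
Extension cord $8.88: other taxable items → 8.75% + 1.5% city = 10.25% → $0.91
Salad bar box $7.30: restaurant meals → 5.75% + 0% city = 5.75% → $0.42
Deli sandwich $7.40: restaurant meals → 5.75% + 0% city = 5.75% → $0.43
Greeting card $6.08: other taxable items → 8.75% + 1.5% city = 10.25% → $0.62
Subtotal = $34.94; tax = $2.68; total due = $37.62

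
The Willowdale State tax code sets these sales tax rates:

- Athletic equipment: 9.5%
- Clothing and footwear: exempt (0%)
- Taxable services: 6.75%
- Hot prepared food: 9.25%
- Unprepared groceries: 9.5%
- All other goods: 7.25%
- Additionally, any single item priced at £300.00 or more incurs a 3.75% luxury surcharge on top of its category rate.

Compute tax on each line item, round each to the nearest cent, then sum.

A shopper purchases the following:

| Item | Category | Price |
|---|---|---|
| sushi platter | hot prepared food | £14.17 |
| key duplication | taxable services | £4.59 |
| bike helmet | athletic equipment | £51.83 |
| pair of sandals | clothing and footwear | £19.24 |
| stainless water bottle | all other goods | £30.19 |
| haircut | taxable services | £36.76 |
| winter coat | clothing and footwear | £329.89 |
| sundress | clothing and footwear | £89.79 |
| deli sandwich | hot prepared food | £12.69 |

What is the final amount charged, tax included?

Sushi platter £14.17: hot prepared food → 9.25% → £1.31
Key duplication £4.59: taxable services → 6.75% → £0.31
Bike helmet £51.83: athletic equipment → 9.5% → £4.92
Pair of sandals £19.24: clothing and footwear → 0% → £0.00
Stainless water bottle £30.19: all other goods → 7.25% → £2.19
Haircut £36.76: taxable services → 6.75% → £2.48
Winter coat £329.89: clothing and footwear → 0% + 3.75% surcharge = 3.75% → £12.37
Sundress £89.79: clothing and footwear → 0% → £0.00
Deli sandwich £12.69: hot prepared food → 9.25% → £1.17
Subtotal = £589.15; tax = £24.75; total due = £613.90

£613.90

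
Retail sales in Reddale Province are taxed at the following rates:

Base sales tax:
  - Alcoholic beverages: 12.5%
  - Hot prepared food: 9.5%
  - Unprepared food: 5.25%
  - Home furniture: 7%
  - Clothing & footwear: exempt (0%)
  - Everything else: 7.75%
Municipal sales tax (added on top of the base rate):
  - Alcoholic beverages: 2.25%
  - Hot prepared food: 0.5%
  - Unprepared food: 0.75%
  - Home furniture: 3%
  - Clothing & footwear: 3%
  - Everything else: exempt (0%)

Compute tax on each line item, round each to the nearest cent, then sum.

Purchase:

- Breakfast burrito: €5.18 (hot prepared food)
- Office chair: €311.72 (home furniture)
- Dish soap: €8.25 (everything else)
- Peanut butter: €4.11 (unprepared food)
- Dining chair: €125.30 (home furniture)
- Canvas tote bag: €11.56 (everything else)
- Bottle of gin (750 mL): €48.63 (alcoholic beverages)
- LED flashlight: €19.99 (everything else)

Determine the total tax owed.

Breakfast burrito €5.18: hot prepared food → 9.5% + 0.5% municipal = 10% → €0.52
Office chair €311.72: home furniture → 7% + 3% municipal = 10% → €31.17
Dish soap €8.25: everything else → 7.75% + 0% municipal = 7.75% → €0.64
Peanut butter €4.11: unprepared food → 5.25% + 0.75% municipal = 6% → €0.25
Dining chair €125.30: home furniture → 7% + 3% municipal = 10% → €12.53
Canvas tote bag €11.56: everything else → 7.75% + 0% municipal = 7.75% → €0.90
Bottle of gin (750 mL) €48.63: alcoholic beverages → 12.5% + 2.25% municipal = 14.75% → €7.17
LED flashlight €19.99: everything else → 7.75% + 0% municipal = 7.75% → €1.55
Total tax = €0.52 + €31.17 + €0.64 + €0.25 + €12.53 + €0.90 + €7.17 + €1.55 = €54.73

€54.73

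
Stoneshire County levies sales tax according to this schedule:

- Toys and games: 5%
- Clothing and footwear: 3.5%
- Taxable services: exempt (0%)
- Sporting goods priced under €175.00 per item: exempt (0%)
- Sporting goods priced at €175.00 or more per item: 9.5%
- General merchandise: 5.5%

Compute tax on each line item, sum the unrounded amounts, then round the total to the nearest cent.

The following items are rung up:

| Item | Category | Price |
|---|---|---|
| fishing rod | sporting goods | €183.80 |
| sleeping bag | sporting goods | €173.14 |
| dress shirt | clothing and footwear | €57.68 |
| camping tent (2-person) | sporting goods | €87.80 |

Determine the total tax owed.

€19.48

Fishing rod €183.80: sporting goods, €175.00 or more → 9.5% → €17.461
Sleeping bag €173.14: sporting goods, under €175.00 → 0% → €0.00
Dress shirt €57.68: clothing and footwear → 3.5% → €2.0188
Camping tent (2-person) €87.80: sporting goods, under €175.00 → 0% → €0.00
Unrounded tax sum = €19.4798 → €19.48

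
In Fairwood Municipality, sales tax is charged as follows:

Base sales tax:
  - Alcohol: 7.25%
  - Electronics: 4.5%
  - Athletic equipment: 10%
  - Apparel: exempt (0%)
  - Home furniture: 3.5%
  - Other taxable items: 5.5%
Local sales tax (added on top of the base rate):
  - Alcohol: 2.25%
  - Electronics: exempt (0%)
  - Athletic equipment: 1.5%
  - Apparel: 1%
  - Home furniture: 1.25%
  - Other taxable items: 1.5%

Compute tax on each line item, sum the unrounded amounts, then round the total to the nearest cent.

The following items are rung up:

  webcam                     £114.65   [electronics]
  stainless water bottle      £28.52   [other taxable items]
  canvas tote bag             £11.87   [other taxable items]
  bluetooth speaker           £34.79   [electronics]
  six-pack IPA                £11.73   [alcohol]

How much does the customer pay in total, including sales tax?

£212.23

Webcam £114.65: electronics → 4.5% + 0% local = 4.5% → £5.15925
Stainless water bottle £28.52: other taxable items → 5.5% + 1.5% local = 7% → £1.9964
Canvas tote bag £11.87: other taxable items → 5.5% + 1.5% local = 7% → £0.8309
Bluetooth speaker £34.79: electronics → 4.5% + 0% local = 4.5% → £1.56555
Six-pack IPA £11.73: alcohol → 7.25% + 2.25% local = 9.5% → £1.11435
Subtotal = £201.56; unrounded tax = £10.66645 → £10.67; total due = £212.23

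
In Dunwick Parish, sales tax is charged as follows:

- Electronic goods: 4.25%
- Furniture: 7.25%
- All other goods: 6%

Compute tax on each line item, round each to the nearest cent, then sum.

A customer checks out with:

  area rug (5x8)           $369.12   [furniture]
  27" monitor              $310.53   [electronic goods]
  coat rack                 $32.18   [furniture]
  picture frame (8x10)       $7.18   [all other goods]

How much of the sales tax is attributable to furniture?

$29.09

Area rug (5x8) $369.12: furniture → 7.25% → $26.76
Coat rack $32.18: furniture → 7.25% → $2.33
Tax on furniture = $26.76 + $2.33 = $29.09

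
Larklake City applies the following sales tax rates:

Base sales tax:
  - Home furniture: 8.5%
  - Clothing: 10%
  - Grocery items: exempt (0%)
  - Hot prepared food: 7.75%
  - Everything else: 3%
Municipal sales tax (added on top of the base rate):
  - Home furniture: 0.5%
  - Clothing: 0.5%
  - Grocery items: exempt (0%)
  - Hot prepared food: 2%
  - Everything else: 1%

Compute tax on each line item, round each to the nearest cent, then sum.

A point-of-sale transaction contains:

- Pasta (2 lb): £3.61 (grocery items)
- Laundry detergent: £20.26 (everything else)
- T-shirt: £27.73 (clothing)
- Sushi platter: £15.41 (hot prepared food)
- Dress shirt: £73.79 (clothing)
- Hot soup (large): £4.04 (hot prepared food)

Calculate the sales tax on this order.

£13.36

Pasta (2 lb) £3.61: grocery items → 0% + 0% municipal = 0% → £0.00
Laundry detergent £20.26: everything else → 3% + 1% municipal = 4% → £0.81
T-shirt £27.73: clothing → 10% + 0.5% municipal = 10.5% → £2.91
Sushi platter £15.41: hot prepared food → 7.75% + 2% municipal = 9.75% → £1.50
Dress shirt £73.79: clothing → 10% + 0.5% municipal = 10.5% → £7.75
Hot soup (large) £4.04: hot prepared food → 7.75% + 2% municipal = 9.75% → £0.39
Total tax = £0.81 + £2.91 + £1.50 + £7.75 + £0.39 = £13.36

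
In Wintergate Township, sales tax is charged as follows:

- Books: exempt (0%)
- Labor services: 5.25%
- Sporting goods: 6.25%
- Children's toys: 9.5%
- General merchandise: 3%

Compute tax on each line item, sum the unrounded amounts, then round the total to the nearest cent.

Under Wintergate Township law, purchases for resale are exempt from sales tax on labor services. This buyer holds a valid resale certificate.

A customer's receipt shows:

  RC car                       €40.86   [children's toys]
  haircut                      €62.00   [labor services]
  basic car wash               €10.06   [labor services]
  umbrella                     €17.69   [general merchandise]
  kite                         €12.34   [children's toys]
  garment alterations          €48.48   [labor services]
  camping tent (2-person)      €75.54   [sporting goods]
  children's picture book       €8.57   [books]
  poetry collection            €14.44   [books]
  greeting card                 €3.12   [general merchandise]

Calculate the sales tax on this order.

RC car €40.86: children's toys → 9.5% → €3.8817
Haircut €62.00: labor services, buyer-exempt → 0% → €0.00
Basic car wash €10.06: labor services, buyer-exempt → 0% → €0.00
Umbrella €17.69: general merchandise → 3% → €0.5307
Kite €12.34: children's toys → 9.5% → €1.1723
Garment alterations €48.48: labor services, buyer-exempt → 0% → €0.00
Camping tent (2-person) €75.54: sporting goods → 6.25% → €4.72125
Children's picture book €8.57: books → 0% → €0.00
Poetry collection €14.44: books → 0% → €0.00
Greeting card €3.12: general merchandise → 3% → €0.0936
Unrounded tax sum = €10.39955 → €10.40

€10.40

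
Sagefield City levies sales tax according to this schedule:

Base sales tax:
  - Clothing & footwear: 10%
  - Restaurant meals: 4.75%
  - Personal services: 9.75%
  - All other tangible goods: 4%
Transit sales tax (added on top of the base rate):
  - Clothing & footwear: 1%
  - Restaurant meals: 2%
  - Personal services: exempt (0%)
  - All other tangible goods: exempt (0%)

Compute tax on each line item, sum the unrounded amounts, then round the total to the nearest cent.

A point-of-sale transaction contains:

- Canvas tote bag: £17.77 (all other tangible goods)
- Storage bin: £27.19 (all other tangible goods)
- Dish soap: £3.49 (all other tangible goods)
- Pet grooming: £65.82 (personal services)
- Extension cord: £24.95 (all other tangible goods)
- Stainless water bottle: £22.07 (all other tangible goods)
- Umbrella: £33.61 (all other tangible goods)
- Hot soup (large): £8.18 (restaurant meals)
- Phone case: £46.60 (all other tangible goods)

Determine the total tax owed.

Canvas tote bag £17.77: all other tangible goods → 4% + 0% transit = 4% → £0.7108
Storage bin £27.19: all other tangible goods → 4% + 0% transit = 4% → £1.0876
Dish soap £3.49: all other tangible goods → 4% + 0% transit = 4% → £0.1396
Pet grooming £65.82: personal services → 9.75% + 0% transit = 9.75% → £6.41745
Extension cord £24.95: all other tangible goods → 4% + 0% transit = 4% → £0.998
Stainless water bottle £22.07: all other tangible goods → 4% + 0% transit = 4% → £0.8828
Umbrella £33.61: all other tangible goods → 4% + 0% transit = 4% → £1.3444
Hot soup (large) £8.18: restaurant meals → 4.75% + 2% transit = 6.75% → £0.55215
Phone case £46.60: all other tangible goods → 4% + 0% transit = 4% → £1.864
Unrounded tax sum = £13.9968 → £14.00

£14.00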